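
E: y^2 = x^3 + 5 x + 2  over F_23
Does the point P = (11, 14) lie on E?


Check whether y^2 = x^3 + 5 x + 2 (mod 23) for (x, y) = (11, 14).
LHS: y^2 = 14^2 mod 23 = 12
RHS: x^3 + 5 x + 2 = 11^3 + 5*11 + 2 mod 23 = 8
LHS != RHS

No, not on the curve


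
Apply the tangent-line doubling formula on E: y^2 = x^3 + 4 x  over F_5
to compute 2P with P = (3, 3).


Doubling: s = (3 x1^2 + a) / (2 y1)
s = (3*3^2 + 4) / (2*3) mod 5 = 1
x3 = s^2 - 2 x1 mod 5 = 1^2 - 2*3 = 0
y3 = s (x1 - x3) - y1 mod 5 = 1 * (3 - 0) - 3 = 0

2P = (0, 0)


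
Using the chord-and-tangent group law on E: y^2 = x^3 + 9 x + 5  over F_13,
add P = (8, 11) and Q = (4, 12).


P != Q, so use the chord formula.
s = (y2 - y1) / (x2 - x1) = (1) / (9) mod 13 = 3
x3 = s^2 - x1 - x2 mod 13 = 3^2 - 8 - 4 = 10
y3 = s (x1 - x3) - y1 mod 13 = 3 * (8 - 10) - 11 = 9

P + Q = (10, 9)


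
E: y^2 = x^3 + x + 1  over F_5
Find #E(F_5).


For each x in F_5, count y with y^2 = x^3 + 1 x + 1 mod 5:
  x = 0: RHS = 1, y in [1, 4]  -> 2 point(s)
  x = 2: RHS = 1, y in [1, 4]  -> 2 point(s)
  x = 3: RHS = 1, y in [1, 4]  -> 2 point(s)
  x = 4: RHS = 4, y in [2, 3]  -> 2 point(s)
Affine points: 8. Add the point at infinity: total = 9.

#E(F_5) = 9


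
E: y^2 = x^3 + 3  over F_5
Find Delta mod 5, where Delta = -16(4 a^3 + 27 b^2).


4 a^3 + 27 b^2 = 4*0^3 + 27*3^2 = 0 + 243 = 243
Delta = -16 * (243) = -3888
Delta mod 5 = 2

Delta = 2 (mod 5)


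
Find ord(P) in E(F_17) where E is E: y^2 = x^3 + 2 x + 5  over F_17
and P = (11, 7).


Compute successive multiples of P until we hit O:
  1P = (11, 7)
  2P = (4, 14)
  3P = (3, 2)
  4P = (1, 12)
  5P = (1, 5)
  6P = (3, 15)
  7P = (4, 3)
  8P = (11, 10)
  ... (continuing to 9P)
  9P = O

ord(P) = 9


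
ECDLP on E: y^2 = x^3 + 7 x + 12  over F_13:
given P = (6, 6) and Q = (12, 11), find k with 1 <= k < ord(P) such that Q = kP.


Enumerate multiples of P until we hit Q = (12, 11):
  1P = (6, 6)
  2P = (5, 9)
  3P = (11, 9)
  4P = (0, 8)
  5P = (10, 4)
  6P = (7, 1)
  7P = (12, 11)
Match found at i = 7.

k = 7


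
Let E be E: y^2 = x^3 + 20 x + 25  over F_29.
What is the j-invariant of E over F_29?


Delta = -16(4 a^3 + 27 b^2) mod 29 = 14
-1728 * (4 a)^3 = -1728 * (4*20)^3 mod 29 = 2
j = 2 * 14^(-1) mod 29 = 25

j = 25 (mod 29)


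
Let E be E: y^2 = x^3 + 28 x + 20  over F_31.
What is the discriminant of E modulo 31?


4 a^3 + 27 b^2 = 4*28^3 + 27*20^2 = 87808 + 10800 = 98608
Delta = -16 * (98608) = -1577728
Delta mod 31 = 17

Delta = 17 (mod 31)


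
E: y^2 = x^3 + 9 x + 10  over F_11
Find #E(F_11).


For each x in F_11, count y with y^2 = x^3 + 9 x + 10 mod 11:
  x = 1: RHS = 9, y in [3, 8]  -> 2 point(s)
  x = 2: RHS = 3, y in [5, 6]  -> 2 point(s)
  x = 3: RHS = 9, y in [3, 8]  -> 2 point(s)
  x = 4: RHS = 0, y in [0]  -> 1 point(s)
  x = 5: RHS = 4, y in [2, 9]  -> 2 point(s)
  x = 6: RHS = 5, y in [4, 7]  -> 2 point(s)
  x = 7: RHS = 9, y in [3, 8]  -> 2 point(s)
  x = 8: RHS = 0, y in [0]  -> 1 point(s)
  x = 10: RHS = 0, y in [0]  -> 1 point(s)
Affine points: 15. Add the point at infinity: total = 16.

#E(F_11) = 16


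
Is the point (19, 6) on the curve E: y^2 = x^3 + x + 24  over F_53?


Check whether y^2 = x^3 + 1 x + 24 (mod 53) for (x, y) = (19, 6).
LHS: y^2 = 6^2 mod 53 = 36
RHS: x^3 + 1 x + 24 = 19^3 + 1*19 + 24 mod 53 = 12
LHS != RHS

No, not on the curve


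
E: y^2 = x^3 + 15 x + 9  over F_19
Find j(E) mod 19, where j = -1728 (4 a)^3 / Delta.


Delta = -16(4 a^3 + 27 b^2) mod 19 = 17
-1728 * (4 a)^3 = -1728 * (4*15)^3 mod 19 = 8
j = 8 * 17^(-1) mod 19 = 15

j = 15 (mod 19)


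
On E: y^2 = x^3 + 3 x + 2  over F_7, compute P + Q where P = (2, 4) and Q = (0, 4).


P != Q, so use the chord formula.
s = (y2 - y1) / (x2 - x1) = (0) / (5) mod 7 = 0
x3 = s^2 - x1 - x2 mod 7 = 0^2 - 2 - 0 = 5
y3 = s (x1 - x3) - y1 mod 7 = 0 * (2 - 5) - 4 = 3

P + Q = (5, 3)


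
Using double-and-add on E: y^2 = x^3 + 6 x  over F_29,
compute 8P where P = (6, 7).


k = 8 = 1000_2 (binary, LSB first: 0001)
Double-and-add from P = (6, 7):
  bit 0 = 0: acc unchanged = O
  bit 1 = 0: acc unchanged = O
  bit 2 = 0: acc unchanged = O
  bit 3 = 1: acc = O + (4, 28) = (4, 28)

8P = (4, 28)


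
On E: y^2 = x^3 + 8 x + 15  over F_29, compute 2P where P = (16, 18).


Doubling: s = (3 x1^2 + a) / (2 y1)
s = (3*16^2 + 8) / (2*18) mod 29 = 28
x3 = s^2 - 2 x1 mod 29 = 28^2 - 2*16 = 27
y3 = s (x1 - x3) - y1 mod 29 = 28 * (16 - 27) - 18 = 22

2P = (27, 22)


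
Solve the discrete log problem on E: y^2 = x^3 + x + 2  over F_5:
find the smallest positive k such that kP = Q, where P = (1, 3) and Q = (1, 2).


Enumerate multiples of P until we hit Q = (1, 2):
  1P = (1, 3)
  2P = (4, 0)
  3P = (1, 2)
Match found at i = 3.

k = 3


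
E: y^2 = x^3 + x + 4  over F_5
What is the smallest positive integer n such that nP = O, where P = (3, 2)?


Compute successive multiples of P until we hit O:
  1P = (3, 2)
  2P = (3, 3)
  3P = O

ord(P) = 3


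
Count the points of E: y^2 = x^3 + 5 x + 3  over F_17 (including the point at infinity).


For each x in F_17, count y with y^2 = x^3 + 5 x + 3 mod 17:
  x = 1: RHS = 9, y in [3, 14]  -> 2 point(s)
  x = 2: RHS = 4, y in [2, 15]  -> 2 point(s)
  x = 4: RHS = 2, y in [6, 11]  -> 2 point(s)
  x = 5: RHS = 0, y in [0]  -> 1 point(s)
  x = 10: RHS = 16, y in [4, 13]  -> 2 point(s)
  x = 13: RHS = 4, y in [2, 15]  -> 2 point(s)
  x = 15: RHS = 2, y in [6, 11]  -> 2 point(s)
Affine points: 13. Add the point at infinity: total = 14.

#E(F_17) = 14


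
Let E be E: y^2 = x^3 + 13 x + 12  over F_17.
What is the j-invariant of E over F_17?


Delta = -16(4 a^3 + 27 b^2) mod 17 = 11
-1728 * (4 a)^3 = -1728 * (4*13)^3 mod 17 = 6
j = 6 * 11^(-1) mod 17 = 16

j = 16 (mod 17)


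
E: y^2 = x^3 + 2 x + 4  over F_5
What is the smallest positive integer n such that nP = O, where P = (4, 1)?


Compute successive multiples of P until we hit O:
  1P = (4, 1)
  2P = (2, 4)
  3P = (0, 3)
  4P = (0, 2)
  5P = (2, 1)
  6P = (4, 4)
  7P = O

ord(P) = 7


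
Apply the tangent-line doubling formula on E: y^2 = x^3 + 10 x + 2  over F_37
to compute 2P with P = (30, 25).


Doubling: s = (3 x1^2 + a) / (2 y1)
s = (3*30^2 + 10) / (2*25) mod 37 = 32
x3 = s^2 - 2 x1 mod 37 = 32^2 - 2*30 = 2
y3 = s (x1 - x3) - y1 mod 37 = 32 * (30 - 2) - 25 = 20

2P = (2, 20)


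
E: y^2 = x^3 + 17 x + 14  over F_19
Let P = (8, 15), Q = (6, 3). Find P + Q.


P != Q, so use the chord formula.
s = (y2 - y1) / (x2 - x1) = (7) / (17) mod 19 = 6
x3 = s^2 - x1 - x2 mod 19 = 6^2 - 8 - 6 = 3
y3 = s (x1 - x3) - y1 mod 19 = 6 * (8 - 3) - 15 = 15

P + Q = (3, 15)


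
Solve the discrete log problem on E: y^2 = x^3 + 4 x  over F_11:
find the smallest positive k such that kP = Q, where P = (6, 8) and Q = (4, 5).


Enumerate multiples of P until we hit Q = (4, 5):
  1P = (6, 8)
  2P = (4, 6)
  3P = (2, 7)
  4P = (1, 7)
  5P = (8, 7)
  6P = (0, 0)
  7P = (8, 4)
  8P = (1, 4)
  9P = (2, 4)
  10P = (4, 5)
Match found at i = 10.

k = 10


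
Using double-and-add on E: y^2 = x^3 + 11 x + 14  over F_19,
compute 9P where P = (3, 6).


k = 9 = 1001_2 (binary, LSB first: 1001)
Double-and-add from P = (3, 6):
  bit 0 = 1: acc = O + (3, 6) = (3, 6)
  bit 1 = 0: acc unchanged = (3, 6)
  bit 2 = 0: acc unchanged = (3, 6)
  bit 3 = 1: acc = (3, 6) + (6, 7) = (8, 5)

9P = (8, 5)


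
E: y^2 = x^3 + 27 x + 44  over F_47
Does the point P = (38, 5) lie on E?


Check whether y^2 = x^3 + 27 x + 44 (mod 47) for (x, y) = (38, 5).
LHS: y^2 = 5^2 mod 47 = 25
RHS: x^3 + 27 x + 44 = 38^3 + 27*38 + 44 mod 47 = 12
LHS != RHS

No, not on the curve


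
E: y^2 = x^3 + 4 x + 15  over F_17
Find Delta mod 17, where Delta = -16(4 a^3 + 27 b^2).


4 a^3 + 27 b^2 = 4*4^3 + 27*15^2 = 256 + 6075 = 6331
Delta = -16 * (6331) = -101296
Delta mod 17 = 7

Delta = 7 (mod 17)


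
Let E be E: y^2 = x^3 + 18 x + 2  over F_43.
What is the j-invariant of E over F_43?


Delta = -16(4 a^3 + 27 b^2) mod 43 = 27
-1728 * (4 a)^3 = -1728 * (4*18)^3 mod 43 = 22
j = 22 * 27^(-1) mod 43 = 4

j = 4 (mod 43)


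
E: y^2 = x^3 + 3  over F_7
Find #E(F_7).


For each x in F_7, count y with y^2 = x^3 + 0 x + 3 mod 7:
  x = 1: RHS = 4, y in [2, 5]  -> 2 point(s)
  x = 2: RHS = 4, y in [2, 5]  -> 2 point(s)
  x = 3: RHS = 2, y in [3, 4]  -> 2 point(s)
  x = 4: RHS = 4, y in [2, 5]  -> 2 point(s)
  x = 5: RHS = 2, y in [3, 4]  -> 2 point(s)
  x = 6: RHS = 2, y in [3, 4]  -> 2 point(s)
Affine points: 12. Add the point at infinity: total = 13.

#E(F_7) = 13


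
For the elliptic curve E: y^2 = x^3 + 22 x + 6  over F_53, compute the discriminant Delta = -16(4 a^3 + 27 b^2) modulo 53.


4 a^3 + 27 b^2 = 4*22^3 + 27*6^2 = 42592 + 972 = 43564
Delta = -16 * (43564) = -697024
Delta mod 53 = 32

Delta = 32 (mod 53)


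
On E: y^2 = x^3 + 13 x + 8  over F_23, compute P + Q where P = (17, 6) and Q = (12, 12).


P != Q, so use the chord formula.
s = (y2 - y1) / (x2 - x1) = (6) / (18) mod 23 = 8
x3 = s^2 - x1 - x2 mod 23 = 8^2 - 17 - 12 = 12
y3 = s (x1 - x3) - y1 mod 23 = 8 * (17 - 12) - 6 = 11

P + Q = (12, 11)


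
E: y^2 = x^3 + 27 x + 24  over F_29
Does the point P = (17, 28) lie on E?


Check whether y^2 = x^3 + 27 x + 24 (mod 29) for (x, y) = (17, 28).
LHS: y^2 = 28^2 mod 29 = 1
RHS: x^3 + 27 x + 24 = 17^3 + 27*17 + 24 mod 29 = 2
LHS != RHS

No, not on the curve


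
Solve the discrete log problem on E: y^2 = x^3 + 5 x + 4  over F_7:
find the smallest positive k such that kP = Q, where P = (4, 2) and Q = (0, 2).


Enumerate multiples of P until we hit Q = (0, 2):
  1P = (4, 2)
  2P = (0, 2)
Match found at i = 2.

k = 2


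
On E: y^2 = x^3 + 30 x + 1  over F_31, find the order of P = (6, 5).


Compute successive multiples of P until we hit O:
  1P = (6, 5)
  2P = (16, 12)
  3P = (16, 19)
  4P = (6, 26)
  5P = O

ord(P) = 5


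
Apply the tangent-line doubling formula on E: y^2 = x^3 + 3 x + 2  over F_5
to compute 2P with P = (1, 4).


Doubling: s = (3 x1^2 + a) / (2 y1)
s = (3*1^2 + 3) / (2*4) mod 5 = 2
x3 = s^2 - 2 x1 mod 5 = 2^2 - 2*1 = 2
y3 = s (x1 - x3) - y1 mod 5 = 2 * (1 - 2) - 4 = 4

2P = (2, 4)


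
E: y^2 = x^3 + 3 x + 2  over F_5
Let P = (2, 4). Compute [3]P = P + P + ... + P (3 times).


k = 3 = 11_2 (binary, LSB first: 11)
Double-and-add from P = (2, 4):
  bit 0 = 1: acc = O + (2, 4) = (2, 4)
  bit 1 = 1: acc = (2, 4) + (1, 1) = (1, 4)

3P = (1, 4)


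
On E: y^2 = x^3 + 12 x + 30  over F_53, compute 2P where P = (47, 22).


Doubling: s = (3 x1^2 + a) / (2 y1)
s = (3*47^2 + 12) / (2*22) mod 53 = 22
x3 = s^2 - 2 x1 mod 53 = 22^2 - 2*47 = 19
y3 = s (x1 - x3) - y1 mod 53 = 22 * (47 - 19) - 22 = 11

2P = (19, 11)


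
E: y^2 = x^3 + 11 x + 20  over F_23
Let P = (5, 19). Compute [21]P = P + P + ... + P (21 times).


k = 21 = 10101_2 (binary, LSB first: 10101)
Double-and-add from P = (5, 19):
  bit 0 = 1: acc = O + (5, 19) = (5, 19)
  bit 1 = 0: acc unchanged = (5, 19)
  bit 2 = 1: acc = (5, 19) + (6, 7) = (18, 22)
  bit 3 = 0: acc unchanged = (18, 22)
  bit 4 = 1: acc = (18, 22) + (1, 20) = (22, 10)

21P = (22, 10)


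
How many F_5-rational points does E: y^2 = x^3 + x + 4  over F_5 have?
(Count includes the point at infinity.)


For each x in F_5, count y with y^2 = x^3 + 1 x + 4 mod 5:
  x = 0: RHS = 4, y in [2, 3]  -> 2 point(s)
  x = 1: RHS = 1, y in [1, 4]  -> 2 point(s)
  x = 2: RHS = 4, y in [2, 3]  -> 2 point(s)
  x = 3: RHS = 4, y in [2, 3]  -> 2 point(s)
Affine points: 8. Add the point at infinity: total = 9.

#E(F_5) = 9


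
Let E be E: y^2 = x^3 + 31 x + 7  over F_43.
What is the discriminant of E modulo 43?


4 a^3 + 27 b^2 = 4*31^3 + 27*7^2 = 119164 + 1323 = 120487
Delta = -16 * (120487) = -1927792
Delta mod 43 = 27

Delta = 27 (mod 43)


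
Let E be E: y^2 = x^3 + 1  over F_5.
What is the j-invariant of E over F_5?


Delta = -16(4 a^3 + 27 b^2) mod 5 = 3
-1728 * (4 a)^3 = -1728 * (4*0)^3 mod 5 = 0
j = 0 * 3^(-1) mod 5 = 0

j = 0 (mod 5)


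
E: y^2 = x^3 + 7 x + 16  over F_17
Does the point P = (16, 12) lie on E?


Check whether y^2 = x^3 + 7 x + 16 (mod 17) for (x, y) = (16, 12).
LHS: y^2 = 12^2 mod 17 = 8
RHS: x^3 + 7 x + 16 = 16^3 + 7*16 + 16 mod 17 = 8
LHS = RHS

Yes, on the curve


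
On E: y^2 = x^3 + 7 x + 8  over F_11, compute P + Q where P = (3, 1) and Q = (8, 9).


P != Q, so use the chord formula.
s = (y2 - y1) / (x2 - x1) = (8) / (5) mod 11 = 6
x3 = s^2 - x1 - x2 mod 11 = 6^2 - 3 - 8 = 3
y3 = s (x1 - x3) - y1 mod 11 = 6 * (3 - 3) - 1 = 10

P + Q = (3, 10)


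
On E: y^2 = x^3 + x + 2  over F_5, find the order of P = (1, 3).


Compute successive multiples of P until we hit O:
  1P = (1, 3)
  2P = (4, 0)
  3P = (1, 2)
  4P = O

ord(P) = 4


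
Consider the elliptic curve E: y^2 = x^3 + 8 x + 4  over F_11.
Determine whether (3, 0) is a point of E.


Check whether y^2 = x^3 + 8 x + 4 (mod 11) for (x, y) = (3, 0).
LHS: y^2 = 0^2 mod 11 = 0
RHS: x^3 + 8 x + 4 = 3^3 + 8*3 + 4 mod 11 = 0
LHS = RHS

Yes, on the curve


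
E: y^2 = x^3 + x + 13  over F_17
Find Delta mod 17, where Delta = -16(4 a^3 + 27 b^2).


4 a^3 + 27 b^2 = 4*1^3 + 27*13^2 = 4 + 4563 = 4567
Delta = -16 * (4567) = -73072
Delta mod 17 = 11

Delta = 11 (mod 17)


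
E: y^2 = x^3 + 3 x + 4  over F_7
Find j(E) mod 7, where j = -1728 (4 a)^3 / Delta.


Delta = -16(4 a^3 + 27 b^2) mod 7 = 5
-1728 * (4 a)^3 = -1728 * (4*3)^3 mod 7 = 6
j = 6 * 5^(-1) mod 7 = 4

j = 4 (mod 7)


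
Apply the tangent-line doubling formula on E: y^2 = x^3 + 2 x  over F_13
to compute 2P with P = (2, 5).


Doubling: s = (3 x1^2 + a) / (2 y1)
s = (3*2^2 + 2) / (2*5) mod 13 = 4
x3 = s^2 - 2 x1 mod 13 = 4^2 - 2*2 = 12
y3 = s (x1 - x3) - y1 mod 13 = 4 * (2 - 12) - 5 = 7

2P = (12, 7)


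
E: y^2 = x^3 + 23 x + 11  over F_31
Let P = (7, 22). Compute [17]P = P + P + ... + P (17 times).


k = 17 = 10001_2 (binary, LSB first: 10001)
Double-and-add from P = (7, 22):
  bit 0 = 1: acc = O + (7, 22) = (7, 22)
  bit 1 = 0: acc unchanged = (7, 22)
  bit 2 = 0: acc unchanged = (7, 22)
  bit 3 = 0: acc unchanged = (7, 22)
  bit 4 = 1: acc = (7, 22) + (14, 16) = (12, 0)

17P = (12, 0)


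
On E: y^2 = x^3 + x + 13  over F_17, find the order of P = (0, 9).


Compute successive multiples of P until we hit O:
  1P = (0, 9)
  2P = (1, 7)
  3P = (3, 14)
  4P = (13, 9)
  5P = (4, 8)
  6P = (12, 11)
  7P = (14, 0)
  8P = (12, 6)
  ... (continuing to 14P)
  14P = O

ord(P) = 14


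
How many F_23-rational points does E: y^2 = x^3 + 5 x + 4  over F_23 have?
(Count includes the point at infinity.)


For each x in F_23, count y with y^2 = x^3 + 5 x + 4 mod 23:
  x = 0: RHS = 4, y in [2, 21]  -> 2 point(s)
  x = 3: RHS = 0, y in [0]  -> 1 point(s)
  x = 5: RHS = 16, y in [4, 19]  -> 2 point(s)
  x = 8: RHS = 4, y in [2, 21]  -> 2 point(s)
  x = 13: RHS = 12, y in [9, 14]  -> 2 point(s)
  x = 14: RHS = 12, y in [9, 14]  -> 2 point(s)
  x = 15: RHS = 4, y in [2, 21]  -> 2 point(s)
  x = 19: RHS = 12, y in [9, 14]  -> 2 point(s)
  x = 20: RHS = 8, y in [10, 13]  -> 2 point(s)
  x = 21: RHS = 9, y in [3, 20]  -> 2 point(s)
Affine points: 19. Add the point at infinity: total = 20.

#E(F_23) = 20


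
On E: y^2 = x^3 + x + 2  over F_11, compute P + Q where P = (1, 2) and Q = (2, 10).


P != Q, so use the chord formula.
s = (y2 - y1) / (x2 - x1) = (8) / (1) mod 11 = 8
x3 = s^2 - x1 - x2 mod 11 = 8^2 - 1 - 2 = 6
y3 = s (x1 - x3) - y1 mod 11 = 8 * (1 - 6) - 2 = 2

P + Q = (6, 2)


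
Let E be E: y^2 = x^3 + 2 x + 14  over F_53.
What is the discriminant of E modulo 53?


4 a^3 + 27 b^2 = 4*2^3 + 27*14^2 = 32 + 5292 = 5324
Delta = -16 * (5324) = -85184
Delta mod 53 = 40

Delta = 40 (mod 53)


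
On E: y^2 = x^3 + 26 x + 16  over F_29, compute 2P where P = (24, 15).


Doubling: s = (3 x1^2 + a) / (2 y1)
s = (3*24^2 + 26) / (2*15) mod 29 = 14
x3 = s^2 - 2 x1 mod 29 = 14^2 - 2*24 = 3
y3 = s (x1 - x3) - y1 mod 29 = 14 * (24 - 3) - 15 = 18

2P = (3, 18)


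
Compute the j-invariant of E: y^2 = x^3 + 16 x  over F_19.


Delta = -16(4 a^3 + 27 b^2) mod 19 = 18
-1728 * (4 a)^3 = -1728 * (4*16)^3 mod 19 = 1
j = 1 * 18^(-1) mod 19 = 18

j = 18 (mod 19)


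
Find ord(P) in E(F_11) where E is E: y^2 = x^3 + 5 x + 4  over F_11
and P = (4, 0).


Compute successive multiples of P until we hit O:
  1P = (4, 0)
  2P = O

ord(P) = 2


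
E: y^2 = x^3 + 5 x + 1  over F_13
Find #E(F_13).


For each x in F_13, count y with y^2 = x^3 + 5 x + 1 mod 13:
  x = 0: RHS = 1, y in [1, 12]  -> 2 point(s)
  x = 3: RHS = 4, y in [2, 11]  -> 2 point(s)
  x = 6: RHS = 0, y in [0]  -> 1 point(s)
  x = 11: RHS = 9, y in [3, 10]  -> 2 point(s)
Affine points: 7. Add the point at infinity: total = 8.

#E(F_13) = 8


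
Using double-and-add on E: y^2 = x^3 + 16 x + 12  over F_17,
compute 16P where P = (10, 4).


k = 16 = 10000_2 (binary, LSB first: 00001)
Double-and-add from P = (10, 4):
  bit 0 = 0: acc unchanged = O
  bit 1 = 0: acc unchanged = O
  bit 2 = 0: acc unchanged = O
  bit 3 = 0: acc unchanged = O
  bit 4 = 1: acc = O + (10, 13) = (10, 13)

16P = (10, 13)


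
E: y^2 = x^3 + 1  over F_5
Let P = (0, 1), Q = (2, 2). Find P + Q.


P != Q, so use the chord formula.
s = (y2 - y1) / (x2 - x1) = (1) / (2) mod 5 = 3
x3 = s^2 - x1 - x2 mod 5 = 3^2 - 0 - 2 = 2
y3 = s (x1 - x3) - y1 mod 5 = 3 * (0 - 2) - 1 = 3

P + Q = (2, 3)


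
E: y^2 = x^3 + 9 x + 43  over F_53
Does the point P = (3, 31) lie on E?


Check whether y^2 = x^3 + 9 x + 43 (mod 53) for (x, y) = (3, 31).
LHS: y^2 = 31^2 mod 53 = 7
RHS: x^3 + 9 x + 43 = 3^3 + 9*3 + 43 mod 53 = 44
LHS != RHS

No, not on the curve


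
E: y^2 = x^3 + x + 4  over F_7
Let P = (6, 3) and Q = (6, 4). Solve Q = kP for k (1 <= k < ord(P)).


Enumerate multiples of P until we hit Q = (6, 4):
  1P = (6, 3)
  2P = (4, 3)
  3P = (4, 4)
  4P = (6, 4)
Match found at i = 4.

k = 4


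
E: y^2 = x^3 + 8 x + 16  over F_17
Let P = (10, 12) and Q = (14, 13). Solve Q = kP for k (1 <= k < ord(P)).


Enumerate multiples of P until we hit Q = (14, 13):
  1P = (10, 12)
  2P = (12, 2)
  3P = (3, 4)
  4P = (6, 12)
  5P = (1, 5)
  6P = (15, 3)
  7P = (0, 4)
  8P = (9, 16)
  9P = (14, 4)
  10P = (14, 13)
Match found at i = 10.

k = 10


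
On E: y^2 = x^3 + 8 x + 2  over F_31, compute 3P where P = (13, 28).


k = 3 = 11_2 (binary, LSB first: 11)
Double-and-add from P = (13, 28):
  bit 0 = 1: acc = O + (13, 28) = (13, 28)
  bit 1 = 1: acc = (13, 28) + (9, 11) = (29, 28)

3P = (29, 28)


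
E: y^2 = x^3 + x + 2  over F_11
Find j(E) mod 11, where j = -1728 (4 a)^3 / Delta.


Delta = -16(4 a^3 + 27 b^2) mod 11 = 1
-1728 * (4 a)^3 = -1728 * (4*1)^3 mod 11 = 2
j = 2 * 1^(-1) mod 11 = 2

j = 2 (mod 11)


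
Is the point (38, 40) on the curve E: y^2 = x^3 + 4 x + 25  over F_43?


Check whether y^2 = x^3 + 4 x + 25 (mod 43) for (x, y) = (38, 40).
LHS: y^2 = 40^2 mod 43 = 9
RHS: x^3 + 4 x + 25 = 38^3 + 4*38 + 25 mod 43 = 9
LHS = RHS

Yes, on the curve


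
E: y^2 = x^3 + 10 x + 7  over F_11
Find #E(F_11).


For each x in F_11, count y with y^2 = x^3 + 10 x + 7 mod 11:
  x = 3: RHS = 9, y in [3, 8]  -> 2 point(s)
  x = 4: RHS = 1, y in [1, 10]  -> 2 point(s)
  x = 8: RHS = 5, y in [4, 7]  -> 2 point(s)
  x = 9: RHS = 1, y in [1, 10]  -> 2 point(s)
Affine points: 8. Add the point at infinity: total = 9.

#E(F_11) = 9


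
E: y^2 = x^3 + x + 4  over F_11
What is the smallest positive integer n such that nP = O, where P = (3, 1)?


Compute successive multiples of P until we hit O:
  1P = (3, 1)
  2P = (3, 10)
  3P = O

ord(P) = 3


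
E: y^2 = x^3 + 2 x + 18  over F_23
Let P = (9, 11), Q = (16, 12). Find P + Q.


P != Q, so use the chord formula.
s = (y2 - y1) / (x2 - x1) = (1) / (7) mod 23 = 10
x3 = s^2 - x1 - x2 mod 23 = 10^2 - 9 - 16 = 6
y3 = s (x1 - x3) - y1 mod 23 = 10 * (9 - 6) - 11 = 19

P + Q = (6, 19)


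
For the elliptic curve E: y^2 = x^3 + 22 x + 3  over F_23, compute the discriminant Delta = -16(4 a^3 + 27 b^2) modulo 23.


4 a^3 + 27 b^2 = 4*22^3 + 27*3^2 = 42592 + 243 = 42835
Delta = -16 * (42835) = -685360
Delta mod 23 = 17

Delta = 17 (mod 23)


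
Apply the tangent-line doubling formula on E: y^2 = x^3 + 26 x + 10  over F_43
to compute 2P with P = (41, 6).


Doubling: s = (3 x1^2 + a) / (2 y1)
s = (3*41^2 + 26) / (2*6) mod 43 = 39
x3 = s^2 - 2 x1 mod 43 = 39^2 - 2*41 = 20
y3 = s (x1 - x3) - y1 mod 43 = 39 * (41 - 20) - 6 = 39

2P = (20, 39)


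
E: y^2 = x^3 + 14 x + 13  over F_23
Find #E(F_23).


For each x in F_23, count y with y^2 = x^3 + 14 x + 13 mod 23:
  x = 0: RHS = 13, y in [6, 17]  -> 2 point(s)
  x = 2: RHS = 3, y in [7, 16]  -> 2 point(s)
  x = 3: RHS = 13, y in [6, 17]  -> 2 point(s)
  x = 4: RHS = 18, y in [8, 15]  -> 2 point(s)
  x = 5: RHS = 1, y in [1, 22]  -> 2 point(s)
  x = 8: RHS = 16, y in [4, 19]  -> 2 point(s)
  x = 10: RHS = 3, y in [7, 16]  -> 2 point(s)
  x = 11: RHS = 3, y in [7, 16]  -> 2 point(s)
  x = 12: RHS = 0, y in [0]  -> 1 point(s)
  x = 13: RHS = 0, y in [0]  -> 1 point(s)
  x = 14: RHS = 9, y in [3, 20]  -> 2 point(s)
  x = 16: RHS = 9, y in [3, 20]  -> 2 point(s)
  x = 17: RHS = 12, y in [9, 14]  -> 2 point(s)
  x = 18: RHS = 2, y in [5, 18]  -> 2 point(s)
  x = 19: RHS = 8, y in [10, 13]  -> 2 point(s)
  x = 20: RHS = 13, y in [6, 17]  -> 2 point(s)
  x = 21: RHS = 0, y in [0]  -> 1 point(s)
Affine points: 31. Add the point at infinity: total = 32.

#E(F_23) = 32


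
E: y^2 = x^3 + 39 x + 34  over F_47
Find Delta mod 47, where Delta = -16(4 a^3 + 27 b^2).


4 a^3 + 27 b^2 = 4*39^3 + 27*34^2 = 237276 + 31212 = 268488
Delta = -16 * (268488) = -4295808
Delta mod 47 = 39

Delta = 39 (mod 47)


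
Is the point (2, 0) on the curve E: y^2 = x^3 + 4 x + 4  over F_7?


Check whether y^2 = x^3 + 4 x + 4 (mod 7) for (x, y) = (2, 0).
LHS: y^2 = 0^2 mod 7 = 0
RHS: x^3 + 4 x + 4 = 2^3 + 4*2 + 4 mod 7 = 6
LHS != RHS

No, not on the curve


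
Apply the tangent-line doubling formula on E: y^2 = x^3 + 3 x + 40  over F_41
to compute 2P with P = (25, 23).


Doubling: s = (3 x1^2 + a) / (2 y1)
s = (3*25^2 + 3) / (2*23) mod 41 = 23
x3 = s^2 - 2 x1 mod 41 = 23^2 - 2*25 = 28
y3 = s (x1 - x3) - y1 mod 41 = 23 * (25 - 28) - 23 = 31

2P = (28, 31)


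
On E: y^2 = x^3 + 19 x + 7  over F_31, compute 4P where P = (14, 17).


k = 4 = 100_2 (binary, LSB first: 001)
Double-and-add from P = (14, 17):
  bit 0 = 0: acc unchanged = O
  bit 1 = 0: acc unchanged = O
  bit 2 = 1: acc = O + (17, 2) = (17, 2)

4P = (17, 2)


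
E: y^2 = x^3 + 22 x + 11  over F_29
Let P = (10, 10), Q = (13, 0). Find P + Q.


P != Q, so use the chord formula.
s = (y2 - y1) / (x2 - x1) = (19) / (3) mod 29 = 16
x3 = s^2 - x1 - x2 mod 29 = 16^2 - 10 - 13 = 1
y3 = s (x1 - x3) - y1 mod 29 = 16 * (10 - 1) - 10 = 18

P + Q = (1, 18)


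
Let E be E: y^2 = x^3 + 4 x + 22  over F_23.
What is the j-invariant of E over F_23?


Delta = -16(4 a^3 + 27 b^2) mod 23 = 3
-1728 * (4 a)^3 = -1728 * (4*4)^3 mod 23 = 17
j = 17 * 3^(-1) mod 23 = 21

j = 21 (mod 23)


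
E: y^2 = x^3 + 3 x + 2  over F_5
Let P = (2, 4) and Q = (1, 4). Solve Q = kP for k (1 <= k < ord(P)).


Enumerate multiples of P until we hit Q = (1, 4):
  1P = (2, 4)
  2P = (1, 1)
  3P = (1, 4)
Match found at i = 3.

k = 3


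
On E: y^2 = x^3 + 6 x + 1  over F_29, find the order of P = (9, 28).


Compute successive multiples of P until we hit O:
  1P = (9, 28)
  2P = (18, 5)
  3P = (25, 0)
  4P = (18, 24)
  5P = (9, 1)
  6P = O

ord(P) = 6


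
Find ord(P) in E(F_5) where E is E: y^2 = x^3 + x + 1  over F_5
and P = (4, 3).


Compute successive multiples of P until we hit O:
  1P = (4, 3)
  2P = (3, 1)
  3P = (2, 1)
  4P = (0, 1)
  5P = (0, 4)
  6P = (2, 4)
  7P = (3, 4)
  8P = (4, 2)
  ... (continuing to 9P)
  9P = O

ord(P) = 9


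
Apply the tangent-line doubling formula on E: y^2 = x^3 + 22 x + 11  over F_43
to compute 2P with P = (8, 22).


Doubling: s = (3 x1^2 + a) / (2 y1)
s = (3*8^2 + 22) / (2*22) mod 43 = 42
x3 = s^2 - 2 x1 mod 43 = 42^2 - 2*8 = 28
y3 = s (x1 - x3) - y1 mod 43 = 42 * (8 - 28) - 22 = 41

2P = (28, 41)


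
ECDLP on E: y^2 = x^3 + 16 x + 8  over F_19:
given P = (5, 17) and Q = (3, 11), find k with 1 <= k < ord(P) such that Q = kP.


Enumerate multiples of P until we hit Q = (3, 11):
  1P = (5, 17)
  2P = (10, 16)
  3P = (1, 5)
  4P = (3, 8)
  5P = (17, 5)
  6P = (17, 14)
  7P = (3, 11)
Match found at i = 7.

k = 7


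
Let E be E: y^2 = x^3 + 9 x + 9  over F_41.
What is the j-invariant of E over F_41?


Delta = -16(4 a^3 + 27 b^2) mod 41 = 24
-1728 * (4 a)^3 = -1728 * (4*9)^3 mod 41 = 12
j = 12 * 24^(-1) mod 41 = 21

j = 21 (mod 41)


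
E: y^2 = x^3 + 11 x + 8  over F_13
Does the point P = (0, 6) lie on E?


Check whether y^2 = x^3 + 11 x + 8 (mod 13) for (x, y) = (0, 6).
LHS: y^2 = 6^2 mod 13 = 10
RHS: x^3 + 11 x + 8 = 0^3 + 11*0 + 8 mod 13 = 8
LHS != RHS

No, not on the curve


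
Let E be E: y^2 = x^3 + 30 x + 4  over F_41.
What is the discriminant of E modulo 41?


4 a^3 + 27 b^2 = 4*30^3 + 27*4^2 = 108000 + 432 = 108432
Delta = -16 * (108432) = -1734912
Delta mod 41 = 3

Delta = 3 (mod 41)


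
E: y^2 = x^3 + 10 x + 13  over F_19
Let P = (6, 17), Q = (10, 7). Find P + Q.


P != Q, so use the chord formula.
s = (y2 - y1) / (x2 - x1) = (9) / (4) mod 19 = 7
x3 = s^2 - x1 - x2 mod 19 = 7^2 - 6 - 10 = 14
y3 = s (x1 - x3) - y1 mod 19 = 7 * (6 - 14) - 17 = 3

P + Q = (14, 3)


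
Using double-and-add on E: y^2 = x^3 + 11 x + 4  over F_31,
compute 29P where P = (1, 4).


k = 29 = 11101_2 (binary, LSB first: 10111)
Double-and-add from P = (1, 4):
  bit 0 = 1: acc = O + (1, 4) = (1, 4)
  bit 1 = 0: acc unchanged = (1, 4)
  bit 2 = 1: acc = (1, 4) + (4, 9) = (15, 14)
  bit 3 = 1: acc = (15, 14) + (17, 19) = (13, 22)
  bit 4 = 1: acc = (13, 22) + (6, 10) = (20, 28)

29P = (20, 28)


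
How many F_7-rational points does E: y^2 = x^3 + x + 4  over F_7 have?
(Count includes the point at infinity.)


For each x in F_7, count y with y^2 = x^3 + 1 x + 4 mod 7:
  x = 0: RHS = 4, y in [2, 5]  -> 2 point(s)
  x = 2: RHS = 0, y in [0]  -> 1 point(s)
  x = 4: RHS = 2, y in [3, 4]  -> 2 point(s)
  x = 5: RHS = 1, y in [1, 6]  -> 2 point(s)
  x = 6: RHS = 2, y in [3, 4]  -> 2 point(s)
Affine points: 9. Add the point at infinity: total = 10.

#E(F_7) = 10


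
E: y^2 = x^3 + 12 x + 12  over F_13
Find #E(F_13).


For each x in F_13, count y with y^2 = x^3 + 12 x + 12 mod 13:
  x = 0: RHS = 12, y in [5, 8]  -> 2 point(s)
  x = 1: RHS = 12, y in [5, 8]  -> 2 point(s)
  x = 3: RHS = 10, y in [6, 7]  -> 2 point(s)
  x = 6: RHS = 1, y in [1, 12]  -> 2 point(s)
  x = 7: RHS = 10, y in [6, 7]  -> 2 point(s)
  x = 8: RHS = 9, y in [3, 10]  -> 2 point(s)
  x = 9: RHS = 4, y in [2, 11]  -> 2 point(s)
  x = 10: RHS = 1, y in [1, 12]  -> 2 point(s)
  x = 12: RHS = 12, y in [5, 8]  -> 2 point(s)
Affine points: 18. Add the point at infinity: total = 19.

#E(F_13) = 19


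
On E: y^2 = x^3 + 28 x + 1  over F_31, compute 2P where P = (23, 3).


Doubling: s = (3 x1^2 + a) / (2 y1)
s = (3*23^2 + 28) / (2*3) mod 31 = 16
x3 = s^2 - 2 x1 mod 31 = 16^2 - 2*23 = 24
y3 = s (x1 - x3) - y1 mod 31 = 16 * (23 - 24) - 3 = 12

2P = (24, 12)


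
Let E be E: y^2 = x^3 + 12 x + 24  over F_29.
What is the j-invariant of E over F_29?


Delta = -16(4 a^3 + 27 b^2) mod 29 = 2
-1728 * (4 a)^3 = -1728 * (4*12)^3 mod 29 = 6
j = 6 * 2^(-1) mod 29 = 3

j = 3 (mod 29)


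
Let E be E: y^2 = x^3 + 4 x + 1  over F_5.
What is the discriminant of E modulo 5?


4 a^3 + 27 b^2 = 4*4^3 + 27*1^2 = 256 + 27 = 283
Delta = -16 * (283) = -4528
Delta mod 5 = 2

Delta = 2 (mod 5)


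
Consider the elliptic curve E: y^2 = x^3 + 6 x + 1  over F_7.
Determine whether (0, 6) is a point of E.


Check whether y^2 = x^3 + 6 x + 1 (mod 7) for (x, y) = (0, 6).
LHS: y^2 = 6^2 mod 7 = 1
RHS: x^3 + 6 x + 1 = 0^3 + 6*0 + 1 mod 7 = 1
LHS = RHS

Yes, on the curve


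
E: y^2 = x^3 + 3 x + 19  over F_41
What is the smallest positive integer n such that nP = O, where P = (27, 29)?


Compute successive multiples of P until we hit O:
  1P = (27, 29)
  2P = (29, 10)
  3P = (24, 4)
  4P = (23, 18)
  5P = (37, 5)
  6P = (9, 18)
  7P = (26, 24)
  8P = (13, 0)
  ... (continuing to 16P)
  16P = O

ord(P) = 16


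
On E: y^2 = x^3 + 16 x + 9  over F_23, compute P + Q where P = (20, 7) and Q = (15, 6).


P != Q, so use the chord formula.
s = (y2 - y1) / (x2 - x1) = (22) / (18) mod 23 = 14
x3 = s^2 - x1 - x2 mod 23 = 14^2 - 20 - 15 = 0
y3 = s (x1 - x3) - y1 mod 23 = 14 * (20 - 0) - 7 = 20

P + Q = (0, 20)


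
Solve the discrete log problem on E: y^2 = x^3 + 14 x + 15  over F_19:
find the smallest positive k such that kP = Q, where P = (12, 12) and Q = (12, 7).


Enumerate multiples of P until we hit Q = (12, 7):
  1P = (12, 12)
  2P = (18, 0)
  3P = (12, 7)
Match found at i = 3.

k = 3


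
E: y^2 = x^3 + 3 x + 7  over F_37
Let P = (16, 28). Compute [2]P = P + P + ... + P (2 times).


k = 2 = 10_2 (binary, LSB first: 01)
Double-and-add from P = (16, 28):
  bit 0 = 0: acc unchanged = O
  bit 1 = 1: acc = O + (1, 14) = (1, 14)

2P = (1, 14)


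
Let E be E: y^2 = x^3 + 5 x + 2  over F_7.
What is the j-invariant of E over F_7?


Delta = -16(4 a^3 + 27 b^2) mod 7 = 2
-1728 * (4 a)^3 = -1728 * (4*5)^3 mod 7 = 6
j = 6 * 2^(-1) mod 7 = 3

j = 3 (mod 7)


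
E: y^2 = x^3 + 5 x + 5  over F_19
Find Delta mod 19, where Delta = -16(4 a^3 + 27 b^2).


4 a^3 + 27 b^2 = 4*5^3 + 27*5^2 = 500 + 675 = 1175
Delta = -16 * (1175) = -18800
Delta mod 19 = 10

Delta = 10 (mod 19)


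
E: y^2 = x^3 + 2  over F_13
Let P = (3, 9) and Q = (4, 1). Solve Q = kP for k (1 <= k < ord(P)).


Enumerate multiples of P until we hit Q = (4, 1):
  1P = (3, 9)
  2P = (6, 6)
  3P = (5, 6)
  4P = (4, 12)
  5P = (2, 7)
  6P = (12, 12)
  7P = (1, 9)
  8P = (9, 4)
  9P = (10, 12)
  10P = (10, 1)
  11P = (9, 9)
  12P = (1, 4)
  13P = (12, 1)
  14P = (2, 6)
  15P = (4, 1)
Match found at i = 15.

k = 15


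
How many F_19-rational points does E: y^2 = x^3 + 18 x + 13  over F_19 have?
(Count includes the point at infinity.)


For each x in F_19, count y with y^2 = x^3 + 18 x + 13 mod 19:
  x = 2: RHS = 0, y in [0]  -> 1 point(s)
  x = 4: RHS = 16, y in [4, 15]  -> 2 point(s)
  x = 5: RHS = 0, y in [0]  -> 1 point(s)
  x = 7: RHS = 7, y in [8, 11]  -> 2 point(s)
  x = 8: RHS = 4, y in [2, 17]  -> 2 point(s)
  x = 9: RHS = 11, y in [7, 12]  -> 2 point(s)
  x = 12: RHS = 0, y in [0]  -> 1 point(s)
  x = 14: RHS = 7, y in [8, 11]  -> 2 point(s)
  x = 17: RHS = 7, y in [8, 11]  -> 2 point(s)
Affine points: 15. Add the point at infinity: total = 16.

#E(F_19) = 16


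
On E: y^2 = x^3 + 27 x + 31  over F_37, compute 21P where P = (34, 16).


k = 21 = 10101_2 (binary, LSB first: 10101)
Double-and-add from P = (34, 16):
  bit 0 = 1: acc = O + (34, 16) = (34, 16)
  bit 1 = 0: acc unchanged = (34, 16)
  bit 2 = 1: acc = (34, 16) + (3, 18) = (33, 9)
  bit 3 = 0: acc unchanged = (33, 9)
  bit 4 = 1: acc = (33, 9) + (36, 15) = (9, 2)

21P = (9, 2)


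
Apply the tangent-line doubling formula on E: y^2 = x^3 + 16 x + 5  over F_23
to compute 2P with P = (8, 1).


Doubling: s = (3 x1^2 + a) / (2 y1)
s = (3*8^2 + 16) / (2*1) mod 23 = 12
x3 = s^2 - 2 x1 mod 23 = 12^2 - 2*8 = 13
y3 = s (x1 - x3) - y1 mod 23 = 12 * (8 - 13) - 1 = 8

2P = (13, 8)


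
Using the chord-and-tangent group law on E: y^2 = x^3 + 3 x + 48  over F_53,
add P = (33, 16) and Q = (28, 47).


P != Q, so use the chord formula.
s = (y2 - y1) / (x2 - x1) = (31) / (48) mod 53 = 15
x3 = s^2 - x1 - x2 mod 53 = 15^2 - 33 - 28 = 5
y3 = s (x1 - x3) - y1 mod 53 = 15 * (33 - 5) - 16 = 33

P + Q = (5, 33)


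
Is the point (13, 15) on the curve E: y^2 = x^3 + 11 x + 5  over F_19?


Check whether y^2 = x^3 + 11 x + 5 (mod 19) for (x, y) = (13, 15).
LHS: y^2 = 15^2 mod 19 = 16
RHS: x^3 + 11 x + 5 = 13^3 + 11*13 + 5 mod 19 = 8
LHS != RHS

No, not on the curve


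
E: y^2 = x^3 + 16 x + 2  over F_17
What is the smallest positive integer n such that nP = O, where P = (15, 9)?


Compute successive multiples of P until we hit O:
  1P = (15, 9)
  2P = (6, 5)
  3P = (9, 5)
  4P = (1, 6)
  5P = (2, 12)
  6P = (8, 9)
  7P = (11, 8)
  8P = (7, 10)
  ... (continuing to 25P)
  25P = O

ord(P) = 25


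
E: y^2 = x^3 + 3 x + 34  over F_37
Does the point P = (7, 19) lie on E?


Check whether y^2 = x^3 + 3 x + 34 (mod 37) for (x, y) = (7, 19).
LHS: y^2 = 19^2 mod 37 = 28
RHS: x^3 + 3 x + 34 = 7^3 + 3*7 + 34 mod 37 = 28
LHS = RHS

Yes, on the curve


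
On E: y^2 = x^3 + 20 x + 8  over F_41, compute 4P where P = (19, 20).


k = 4 = 100_2 (binary, LSB first: 001)
Double-and-add from P = (19, 20):
  bit 0 = 0: acc unchanged = O
  bit 1 = 0: acc unchanged = O
  bit 2 = 1: acc = O + (19, 20) = (19, 20)

4P = (19, 20)


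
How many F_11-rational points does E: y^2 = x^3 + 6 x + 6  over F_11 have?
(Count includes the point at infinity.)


For each x in F_11, count y with y^2 = x^3 + 6 x + 6 mod 11:
  x = 2: RHS = 4, y in [2, 9]  -> 2 point(s)
  x = 6: RHS = 5, y in [4, 7]  -> 2 point(s)
  x = 8: RHS = 5, y in [4, 7]  -> 2 point(s)
Affine points: 6. Add the point at infinity: total = 7.

#E(F_11) = 7


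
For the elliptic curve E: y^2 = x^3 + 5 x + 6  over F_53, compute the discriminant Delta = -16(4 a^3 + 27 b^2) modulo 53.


4 a^3 + 27 b^2 = 4*5^3 + 27*6^2 = 500 + 972 = 1472
Delta = -16 * (1472) = -23552
Delta mod 53 = 33

Delta = 33 (mod 53)


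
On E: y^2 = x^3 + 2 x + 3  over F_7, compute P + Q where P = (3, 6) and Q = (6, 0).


P != Q, so use the chord formula.
s = (y2 - y1) / (x2 - x1) = (1) / (3) mod 7 = 5
x3 = s^2 - x1 - x2 mod 7 = 5^2 - 3 - 6 = 2
y3 = s (x1 - x3) - y1 mod 7 = 5 * (3 - 2) - 6 = 6

P + Q = (2, 6)


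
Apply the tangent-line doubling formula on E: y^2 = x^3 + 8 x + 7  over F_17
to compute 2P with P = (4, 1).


Doubling: s = (3 x1^2 + a) / (2 y1)
s = (3*4^2 + 8) / (2*1) mod 17 = 11
x3 = s^2 - 2 x1 mod 17 = 11^2 - 2*4 = 11
y3 = s (x1 - x3) - y1 mod 17 = 11 * (4 - 11) - 1 = 7

2P = (11, 7)


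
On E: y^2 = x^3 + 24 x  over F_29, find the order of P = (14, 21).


Compute successive multiples of P until we hit O:
  1P = (14, 21)
  2P = (5, 19)
  3P = (19, 23)
  4P = (24, 4)
  5P = (11, 0)
  6P = (24, 25)
  7P = (19, 6)
  8P = (5, 10)
  ... (continuing to 10P)
  10P = O

ord(P) = 10


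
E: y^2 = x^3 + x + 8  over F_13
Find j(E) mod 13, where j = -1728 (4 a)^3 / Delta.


Delta = -16(4 a^3 + 27 b^2) mod 13 = 4
-1728 * (4 a)^3 = -1728 * (4*1)^3 mod 13 = 12
j = 12 * 4^(-1) mod 13 = 3

j = 3 (mod 13)


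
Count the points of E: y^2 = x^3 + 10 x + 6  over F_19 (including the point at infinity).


For each x in F_19, count y with y^2 = x^3 + 10 x + 6 mod 19:
  x = 0: RHS = 6, y in [5, 14]  -> 2 point(s)
  x = 1: RHS = 17, y in [6, 13]  -> 2 point(s)
  x = 3: RHS = 6, y in [5, 14]  -> 2 point(s)
  x = 6: RHS = 16, y in [4, 15]  -> 2 point(s)
  x = 7: RHS = 1, y in [1, 18]  -> 2 point(s)
  x = 8: RHS = 9, y in [3, 16]  -> 2 point(s)
  x = 10: RHS = 4, y in [2, 17]  -> 2 point(s)
  x = 12: RHS = 11, y in [7, 12]  -> 2 point(s)
  x = 15: RHS = 16, y in [4, 15]  -> 2 point(s)
  x = 16: RHS = 6, y in [5, 14]  -> 2 point(s)
  x = 17: RHS = 16, y in [4, 15]  -> 2 point(s)
Affine points: 22. Add the point at infinity: total = 23.

#E(F_19) = 23


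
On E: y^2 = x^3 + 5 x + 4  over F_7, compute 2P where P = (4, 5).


Doubling: s = (3 x1^2 + a) / (2 y1)
s = (3*4^2 + 5) / (2*5) mod 7 = 6
x3 = s^2 - 2 x1 mod 7 = 6^2 - 2*4 = 0
y3 = s (x1 - x3) - y1 mod 7 = 6 * (4 - 0) - 5 = 5

2P = (0, 5)


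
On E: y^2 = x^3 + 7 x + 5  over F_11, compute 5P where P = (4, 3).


k = 5 = 101_2 (binary, LSB first: 101)
Double-and-add from P = (4, 3):
  bit 0 = 1: acc = O + (4, 3) = (4, 3)
  bit 1 = 0: acc unchanged = (4, 3)
  bit 2 = 1: acc = (4, 3) + (9, 4) = (2, 4)

5P = (2, 4)


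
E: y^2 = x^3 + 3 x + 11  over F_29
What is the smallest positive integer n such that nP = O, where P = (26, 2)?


Compute successive multiples of P until we hit O:
  1P = (26, 2)
  2P = (26, 27)
  3P = O

ord(P) = 3


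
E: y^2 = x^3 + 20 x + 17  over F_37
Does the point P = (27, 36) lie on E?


Check whether y^2 = x^3 + 20 x + 17 (mod 37) for (x, y) = (27, 36).
LHS: y^2 = 36^2 mod 37 = 1
RHS: x^3 + 20 x + 17 = 27^3 + 20*27 + 17 mod 37 = 1
LHS = RHS

Yes, on the curve


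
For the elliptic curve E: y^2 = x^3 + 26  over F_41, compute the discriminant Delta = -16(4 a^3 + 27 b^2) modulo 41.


4 a^3 + 27 b^2 = 4*0^3 + 27*26^2 = 0 + 18252 = 18252
Delta = -16 * (18252) = -292032
Delta mod 41 = 11

Delta = 11 (mod 41)


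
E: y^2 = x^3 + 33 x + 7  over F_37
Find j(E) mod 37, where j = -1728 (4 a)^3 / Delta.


Delta = -16(4 a^3 + 27 b^2) mod 37 = 22
-1728 * (4 a)^3 = -1728 * (4*33)^3 mod 37 = 10
j = 10 * 22^(-1) mod 37 = 24

j = 24 (mod 37)


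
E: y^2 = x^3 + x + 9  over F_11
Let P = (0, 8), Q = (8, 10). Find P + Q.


P != Q, so use the chord formula.
s = (y2 - y1) / (x2 - x1) = (2) / (8) mod 11 = 3
x3 = s^2 - x1 - x2 mod 11 = 3^2 - 0 - 8 = 1
y3 = s (x1 - x3) - y1 mod 11 = 3 * (0 - 1) - 8 = 0

P + Q = (1, 0)


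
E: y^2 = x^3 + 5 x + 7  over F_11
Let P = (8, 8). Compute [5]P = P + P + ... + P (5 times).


k = 5 = 101_2 (binary, LSB first: 101)
Double-and-add from P = (8, 8):
  bit 0 = 1: acc = O + (8, 8) = (8, 8)
  bit 1 = 0: acc unchanged = (8, 8)
  bit 2 = 1: acc = (8, 8) + (7, 0) = (5, 5)

5P = (5, 5)


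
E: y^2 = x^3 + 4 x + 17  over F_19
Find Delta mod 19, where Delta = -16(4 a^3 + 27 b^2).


4 a^3 + 27 b^2 = 4*4^3 + 27*17^2 = 256 + 7803 = 8059
Delta = -16 * (8059) = -128944
Delta mod 19 = 9

Delta = 9 (mod 19)


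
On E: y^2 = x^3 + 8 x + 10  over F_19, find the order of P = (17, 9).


Compute successive multiples of P until we hit O:
  1P = (17, 9)
  2P = (5, 17)
  3P = (8, 4)
  4P = (18, 1)
  5P = (10, 11)
  6P = (1, 0)
  7P = (10, 8)
  8P = (18, 18)
  ... (continuing to 12P)
  12P = O

ord(P) = 12


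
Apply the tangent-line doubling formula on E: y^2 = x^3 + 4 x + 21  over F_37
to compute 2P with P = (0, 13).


Doubling: s = (3 x1^2 + a) / (2 y1)
s = (3*0^2 + 4) / (2*13) mod 37 = 3
x3 = s^2 - 2 x1 mod 37 = 3^2 - 2*0 = 9
y3 = s (x1 - x3) - y1 mod 37 = 3 * (0 - 9) - 13 = 34

2P = (9, 34)


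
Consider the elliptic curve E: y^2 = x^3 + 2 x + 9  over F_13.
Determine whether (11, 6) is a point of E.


Check whether y^2 = x^3 + 2 x + 9 (mod 13) for (x, y) = (11, 6).
LHS: y^2 = 6^2 mod 13 = 10
RHS: x^3 + 2 x + 9 = 11^3 + 2*11 + 9 mod 13 = 10
LHS = RHS

Yes, on the curve


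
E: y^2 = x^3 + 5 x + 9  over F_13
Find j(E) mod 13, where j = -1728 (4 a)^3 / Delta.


Delta = -16(4 a^3 + 27 b^2) mod 13 = 12
-1728 * (4 a)^3 = -1728 * (4*5)^3 mod 13 = 5
j = 5 * 12^(-1) mod 13 = 8

j = 8 (mod 13)


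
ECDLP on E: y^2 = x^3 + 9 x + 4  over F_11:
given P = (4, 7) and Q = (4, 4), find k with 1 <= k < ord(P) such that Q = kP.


Enumerate multiples of P until we hit Q = (4, 4):
  1P = (4, 7)
  2P = (1, 6)
  3P = (0, 9)
  4P = (10, 7)
  5P = (8, 4)
  6P = (3, 6)
  7P = (5, 3)
  8P = (7, 5)
  9P = (9, 0)
  10P = (7, 6)
  11P = (5, 8)
  12P = (3, 5)
  13P = (8, 7)
  14P = (10, 4)
  15P = (0, 2)
  16P = (1, 5)
  17P = (4, 4)
Match found at i = 17.

k = 17


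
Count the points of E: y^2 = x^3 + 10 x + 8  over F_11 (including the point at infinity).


For each x in F_11, count y with y^2 = x^3 + 10 x + 8 mod 11:
  x = 2: RHS = 3, y in [5, 6]  -> 2 point(s)
  x = 6: RHS = 9, y in [3, 8]  -> 2 point(s)
  x = 7: RHS = 3, y in [5, 6]  -> 2 point(s)
Affine points: 6. Add the point at infinity: total = 7.

#E(F_11) = 7


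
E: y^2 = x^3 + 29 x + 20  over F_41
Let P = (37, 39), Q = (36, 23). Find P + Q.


P != Q, so use the chord formula.
s = (y2 - y1) / (x2 - x1) = (25) / (40) mod 41 = 16
x3 = s^2 - x1 - x2 mod 41 = 16^2 - 37 - 36 = 19
y3 = s (x1 - x3) - y1 mod 41 = 16 * (37 - 19) - 39 = 3

P + Q = (19, 3)


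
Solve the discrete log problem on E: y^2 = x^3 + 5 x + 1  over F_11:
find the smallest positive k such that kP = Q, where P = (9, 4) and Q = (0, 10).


Enumerate multiples of P until we hit Q = (0, 10):
  1P = (9, 4)
  2P = (8, 5)
  3P = (6, 4)
  4P = (7, 7)
  5P = (0, 10)
Match found at i = 5.

k = 5
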